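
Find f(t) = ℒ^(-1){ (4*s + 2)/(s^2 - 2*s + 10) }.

f(t) = 2*exp(t)*sin(3*t) + 4*exp(t)*cos(3*t)

Complete the square in the denominator: s^2 - 2*s + 10 = (s - 1)^2 + 3^2.
Split the numerator to match: 4*s + 2 = 4·(s - 1) + 2·3.
Invert each term: 4·(s - 1)/((s - 1)^2 + 9) ↔ 4e^(t)cos(3t); 2·3/((s - 1)^2 + 9) ↔ 2e^(t)sin(3t).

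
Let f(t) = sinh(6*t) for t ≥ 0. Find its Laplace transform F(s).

L{sinh(6t)} = 6/(s^2 - 36).

F(s) = 6/(s^2 - 36)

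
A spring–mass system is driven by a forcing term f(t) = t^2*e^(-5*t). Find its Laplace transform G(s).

G(s) = 2/(s + 5)^3

L{e^(-5t)} = 1/(s + 5).
Then apply L{t^2·g(t)} = (-1)^2 d^2/ds^2[H(s)] with H(s) = 1/(s + 5):
differentiating 2 times and applying the sign gives 2/(s + 5)^3.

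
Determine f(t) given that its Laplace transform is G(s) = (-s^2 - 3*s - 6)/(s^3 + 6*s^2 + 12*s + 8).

f(t) = -2*t^2*exp(-2*t) + t*exp(-2*t) - exp(-2*t)

Factor the denominator: s^3 + 6*s^2 + 12*s + 8 = (s + 2)^3.
Partial fraction decomposition gives [-1/(s + 2)] + [(s + 2)^(-2)] + [-4/(s + 2)^3].
Invert each term: -1/(s + 2) ↔ -e^(-2t); 1/(s + 2)^2 ↔ t·e^(-2t); -4/(s + 2)^3 ↔ (-2)t^2·e^(-2t).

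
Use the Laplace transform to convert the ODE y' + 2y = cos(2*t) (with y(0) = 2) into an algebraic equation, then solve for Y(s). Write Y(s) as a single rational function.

Apply the Laplace transform to the equation.
Using L{y'} = sY - y(0) = sY - 2, the left side becomes (s + 2)Y - (2).
The right side is L{cos(2*t)} = s/(s^2 + 4).
So (s + 2)Y = s/(s^2 + 4) + (2).
Isolate Y and clear denominators.

Y(s) = (2*s^2 + s + 8)/(s^3 + 2*s^2 + 4*s + 8)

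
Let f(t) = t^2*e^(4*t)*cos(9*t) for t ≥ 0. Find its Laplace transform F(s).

L{cos(9t)} = s/(s^2 + 81).
Multiplying by e^(4t) shifts s → s - 4, so L{e^(4*t)*cos(9*t)} = (s - 4)/((s - 4)^2 + 81).
Then apply L{t^2·g(t)} = (-1)^2 d^2/ds^2[G(s)] with G(s) = (s - 4)/((s - 4)^2 + 81):
differentiating 2 times and applying the sign gives 2*(s - 4)*(s^2 - 8*s - 227)/(s^2 - 8*s + 97)^3.

F(s) = 2*(s - 4)*(s^2 - 8*s - 227)/(s^2 - 8*s + 97)^3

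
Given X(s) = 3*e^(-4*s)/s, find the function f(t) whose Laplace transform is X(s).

f(t) = Heaviside(t - 4)*(3)

The factor e^(-4s) signals a time shift by c = 4 (second shifting theorem).
L{3} = 3/s, so L^-1{3/s} = 3.
Hence the inverse is u(t - 4) times that function evaluated at t - 4.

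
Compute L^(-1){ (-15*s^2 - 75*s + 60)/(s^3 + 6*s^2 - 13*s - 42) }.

Factor the denominator: s^3 + 6*s^2 - 13*s - 42 = (s - 3)*(s + 2)*(s + 7).
Partial fraction decomposition gives [-6/(s - 3)] + [-6/(s + 2)] + [-3/(s + 7)].
Invert each term: -6/(s - 3) ↔ -6e^(3t); -6/(s + 2) ↔ -6e^(-2t); -3/(s + 7) ↔ -3e^(-7t).

-6*exp(3*t) - 6*exp(-2*t) - 3*exp(-7*t)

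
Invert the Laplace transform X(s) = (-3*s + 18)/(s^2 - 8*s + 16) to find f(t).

Factor the denominator: s^2 - 8*s + 16 = (s - 4)^2.
Partial fraction decomposition gives [-3/(s - 4)] + [6/(s - 4)^2].
Invert each term: -3/(s - 4) ↔ -3e^(4t); 6/(s - 4)^2 ↔ 6t·e^(4t).

f(t) = 6*t*exp(4*t) - 3*exp(4*t)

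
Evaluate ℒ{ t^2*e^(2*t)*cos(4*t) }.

2*(s - 2)*(s^2 - 4*s - 44)/(s^2 - 4*s + 20)^3

L{cos(4t)} = s/(s^2 + 16).
Multiplying by e^(2t) shifts s → s - 2, so L{e^(2*t)*cos(4*t)} = (s - 2)/((s - 2)^2 + 16).
Then apply L{t^2·g(t)} = (-1)^2 d^2/ds^2[H(s)] with H(s) = (s - 2)/((s - 2)^2 + 16):
differentiating 2 times and applying the sign gives 2*(s - 2)*(s^2 - 4*s - 44)/(s^2 - 4*s + 20)^3.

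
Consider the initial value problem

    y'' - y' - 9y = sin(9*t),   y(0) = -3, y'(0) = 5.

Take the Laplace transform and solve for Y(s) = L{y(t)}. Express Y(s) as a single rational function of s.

Y(s) = (-3*s^3 + 8*s^2 - 243*s + 657)/(s^4 - s^3 + 72*s^2 - 81*s - 729)

Apply the Laplace transform to the equation.
The derivative rules (L{y''} = s^2 Y - s·y(0) - y'(0) and L{y'} = sY - y(0), with y(0) = -3, y'(0) = 5) turn the left side into (s^2 - s - 9)Y - (-3*s + 8).
The right side is L{sin(9*t)} = 9/(s^2 + 81).
So (s^2 - s - 9)Y = 9/(s^2 + 81) + (-3*s + 8).
Divide through and combine into a single rational function.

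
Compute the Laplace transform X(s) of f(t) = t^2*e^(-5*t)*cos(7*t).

L{cos(7t)} = s/(s^2 + 49).
Multiplying by e^(-5t) shifts s → s + 5, so L{e^(-5*t)*cos(7*t)} = (s + 5)/((s + 5)^2 + 49).
Then apply L{t^2·g(t)} = (-1)^2 d^2/ds^2[G(s)] with G(s) = (s + 5)/((s + 5)^2 + 49):
differentiating 2 times and applying the sign gives 2*(s + 5)*(s^2 + 10*s - 122)/(s^2 + 10*s + 74)^3.

X(s) = 2*(s + 5)*(s^2 + 10*s - 122)/(s^2 + 10*s + 74)^3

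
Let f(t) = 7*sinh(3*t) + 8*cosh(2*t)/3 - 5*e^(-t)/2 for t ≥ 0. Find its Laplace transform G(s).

G(s) = 8*s/(3*(s^2 - 4)) + 21/(s^2 - 9) - 5/(2*(s + 1))

Apply the Laplace transform termwise.
(-5/2)·[L{e^(-t)} = 1/(s + 1)]; (8/3)·[L{cosh(2t)} = s/(s^2 - 4)]; (7)·[L{sinh(3t)} = 3/(s^2 - 9)].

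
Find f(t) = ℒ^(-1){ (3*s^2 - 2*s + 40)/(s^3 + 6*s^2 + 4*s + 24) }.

Factor the denominator: s^3 + 6*s^2 + 4*s + 24 = (s + 6)*(s^2 + 4).
Partial fraction decomposition gives [4/(s + 6)] + [-s/(s^2 + 4)] + [4/(s^2 + 4)].
Invert each term: 4/(s + 6) ↔ 4e^(-6t); -1·s/(s^2 + 4) ↔ -cos(2t); 2·2/(s^2 + 4) ↔ 2sin(2t).

f(t) = 2*sin(2*t) - cos(2*t) + 4*exp(-6*t)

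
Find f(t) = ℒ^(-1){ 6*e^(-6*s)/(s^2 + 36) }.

The factor e^(-6s) signals a time shift by c = 6 (second shifting theorem).
L{sin(6t)} = 6/(s^2 + 36), so L^-1{6/(s^2 + 36)} = sin(6*t).
Hence the inverse is u(t - 6) times that function evaluated at t - 6.

f(t) = Heaviside(t - 6)*(sin(6*t - 36))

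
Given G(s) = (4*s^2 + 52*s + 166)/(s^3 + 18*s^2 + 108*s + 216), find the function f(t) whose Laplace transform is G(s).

f(t) = -t^2*exp(-6*t) + 4*t*exp(-6*t) + 4*exp(-6*t)

Factor the denominator: s^3 + 18*s^2 + 108*s + 216 = (s + 6)^3.
Partial fraction decomposition gives [4/(s + 6)] + [4/(s + 6)^2] + [-2/(s + 6)^3].
Invert each term: 4/(s + 6) ↔ 4e^(-6t); 4/(s + 6)^2 ↔ 4t·e^(-6t); -2/(s + 6)^3 ↔ (-1)t^2·e^(-6t).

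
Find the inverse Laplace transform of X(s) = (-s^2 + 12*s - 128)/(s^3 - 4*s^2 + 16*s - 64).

Factor the denominator: s^3 - 4*s^2 + 16*s - 64 = (s - 4)*(s^2 + 16).
Partial fraction decomposition gives [-3/(s - 4)] + [2*s/(s^2 + 16)] + [20/(s^2 + 16)].
Invert each term: -3/(s - 4) ↔ -3e^(4t); 2·s/(s^2 + 16) ↔ 2cos(4t); 5·4/(s^2 + 16) ↔ 5sin(4t).

-3*exp(4*t) + 5*sin(4*t) + 2*cos(4*t)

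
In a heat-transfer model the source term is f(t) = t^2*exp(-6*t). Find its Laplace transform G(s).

L{e^(-6t)} = 1/(s + 6).
Then apply L{t^2·g(t)} = (-1)^2 d^2/ds^2[H(s)] with H(s) = 1/(s + 6):
differentiating 2 times and applying the sign gives 2/(s + 6)^3.

G(s) = 2/(s + 6)^3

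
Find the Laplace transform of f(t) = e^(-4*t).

L{e^(-4t)} = 1/(s + 4).

1/(s + 4)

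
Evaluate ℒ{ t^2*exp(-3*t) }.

L{e^(-3t)} = 1/(s + 3).
Then apply L{t^2·g(t)} = (-1)^2 d^2/ds^2[G(s)] with G(s) = 1/(s + 3):
differentiating 2 times and applying the sign gives 2/(s + 3)^3.

2/(s + 3)^3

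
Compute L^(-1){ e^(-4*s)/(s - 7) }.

Heaviside(t - 4)*(exp(7*t - 28))

The factor e^(-4s) signals a time shift by c = 4 (second shifting theorem).
L{e^(7t)} = 1/(s - 7), so L^-1{1/(s - 7)} = e^(7*t).
Hence the inverse is u(t - 4) times that function evaluated at t - 4.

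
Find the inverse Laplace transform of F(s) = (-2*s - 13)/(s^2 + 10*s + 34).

Complete the square in the denominator: s^2 + 10*s + 34 = (s + 5)^2 + 3^2.
Split the numerator to match: -2*s - 13 = -2·(s + 5) - 1·3.
Invert each term: -2·(s + 5)/((s + 5)^2 + 9) ↔ -2e^(-5t)cos(3t); -1·3/((s + 5)^2 + 9) ↔ -e^(-5t)sin(3t).

-exp(-5*t)*sin(3*t) - 2*exp(-5*t)*cos(3*t)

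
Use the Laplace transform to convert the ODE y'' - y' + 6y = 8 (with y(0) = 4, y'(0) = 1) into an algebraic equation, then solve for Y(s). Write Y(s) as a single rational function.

Transform both sides with L{·}.
Using L{y''} = s^2 Y - s·y(0) - y'(0) and L{y'} = sY - y(0), with y(0) = 4, y'(0) = 1, the left side becomes (s^2 - s + 6)Y - (4*s - 3).
The right side is L{8} = 8/s.
So (s^2 - s + 6)Y = 8/s + (4*s - 3).
Divide through and combine into a single rational function.

Y(s) = (4*s^2 - 3*s + 8)/(s^3 - s^2 + 6*s)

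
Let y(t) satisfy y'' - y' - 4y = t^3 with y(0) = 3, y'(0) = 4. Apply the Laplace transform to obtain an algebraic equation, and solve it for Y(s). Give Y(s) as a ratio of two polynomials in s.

Apply the Laplace transform to the equation.
Using L{y''} = s^2 Y - s·y(0) - y'(0) and L{y'} = sY - y(0), with y(0) = 3, y'(0) = 4, the left side becomes (s^2 - s - 4)Y - (3*s + 1).
The right side is L{t^3} = 6/s^4.
So (s^2 - s - 4)Y = 6/s^4 + (3*s + 1).
Isolate Y and clear denominators.

Y(s) = (3*s^5 + s^4 + 6)/(s^6 - s^5 - 4*s^4)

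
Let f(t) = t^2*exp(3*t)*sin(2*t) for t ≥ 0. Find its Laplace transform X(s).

L{sin(2t)} = 2/(s^2 + 4).
Multiplying by e^(3t) shifts s → s - 3, so L{exp(3*t)*sin(2*t)} = 2/((s - 3)^2 + 4).
Then apply L{t^2·g(t)} = (-1)^2 d^2/ds^2[G(s)] with G(s) = 2/((s - 3)^2 + 4):
differentiating 2 times and applying the sign gives 4*(3*s^2 - 18*s + 23)/(s^2 - 6*s + 13)^3.

X(s) = 4*(3*s^2 - 18*s + 23)/(s^2 - 6*s + 13)^3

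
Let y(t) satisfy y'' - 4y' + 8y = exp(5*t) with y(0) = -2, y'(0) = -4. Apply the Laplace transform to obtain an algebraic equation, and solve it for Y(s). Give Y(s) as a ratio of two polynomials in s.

Y(s) = (-2*s^2 + 14*s - 19)/(s^3 - 9*s^2 + 28*s - 40)

Laplace-transform each side.
Using L{y''} = s^2 Y - s·y(0) - y'(0) and L{y'} = sY - y(0), with y(0) = -2, y'(0) = -4, the left side becomes (s^2 - 4*s + 8)Y - (-2*s + 4).
The right side is L{exp(5*t)} = 1/(s - 5).
So (s^2 - 4*s + 8)Y = 1/(s - 5) + (-2*s + 4).
Isolate Y and clear denominators.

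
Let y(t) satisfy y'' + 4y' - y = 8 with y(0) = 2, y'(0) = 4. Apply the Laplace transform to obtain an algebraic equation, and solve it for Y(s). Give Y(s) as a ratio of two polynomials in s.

Y(s) = (2*s^2 + 12*s + 8)/(s^3 + 4*s^2 - s)

Laplace-transform each side.
With L{y''} = s^2 Y - s·y(0) - y'(0) and L{y'} = sY - y(0), with y(0) = 2, y'(0) = 4: the LHS transforms to (s^2 + 4*s - 1)Y - (2*s + 12).
The right side is L{8} = 8/s.
So (s^2 + 4*s - 1)Y = 8/s + (2*s + 12).
Solve for Y(s) and write it as one ratio of polynomials.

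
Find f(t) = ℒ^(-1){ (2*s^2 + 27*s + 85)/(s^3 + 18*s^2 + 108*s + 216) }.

f(t) = -5*t^2*exp(-6*t)/2 + 3*t*exp(-6*t) + 2*exp(-6*t)

Factor the denominator: s^3 + 18*s^2 + 108*s + 216 = (s + 6)^3.
Partial fraction decomposition gives [2/(s + 6)] + [3/(s + 6)^2] + [-5/(s + 6)^3].
Invert each term: 2/(s + 6) ↔ 2e^(-6t); 3/(s + 6)^2 ↔ 3t·e^(-6t); -5/(s + 6)^3 ↔ (-5/2)t^2·e^(-6t).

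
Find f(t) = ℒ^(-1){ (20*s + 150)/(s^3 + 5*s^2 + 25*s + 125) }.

f(t) = 5*sin(5*t) - cos(5*t) + exp(-5*t)

Factor the denominator: s^3 + 5*s^2 + 25*s + 125 = (s + 5)*(s^2 + 25).
Partial fraction decomposition gives [1/(s + 5)] + [-s/(s^2 + 25)] + [25/(s^2 + 25)].
Invert each term: 1/(s + 5) ↔ e^(-5t); -1·s/(s^2 + 25) ↔ -cos(5t); 5·5/(s^2 + 25) ↔ 5sin(5t).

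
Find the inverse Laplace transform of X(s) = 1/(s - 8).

exp(8*t)

Since L{e^(8t)} = 1/(s - 8), the inverse is exp(8*t).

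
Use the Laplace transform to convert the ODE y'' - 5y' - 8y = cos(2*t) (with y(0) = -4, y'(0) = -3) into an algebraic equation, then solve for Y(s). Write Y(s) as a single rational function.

Laplace-transform each side.
With L{y''} = s^2 Y - s·y(0) - y'(0) and L{y'} = sY - y(0), with y(0) = -4, y'(0) = -3: the LHS transforms to (s^2 - 5*s - 8)Y - (-4*s + 17).
The right side is L{cos(2*t)} = s/(s^2 + 4).
So (s^2 - 5*s - 8)Y = s/(s^2 + 4) + (-4*s + 17).
Divide through and combine into a single rational function.

Y(s) = (-4*s^3 + 17*s^2 - 15*s + 68)/(s^4 - 5*s^3 - 4*s^2 - 20*s - 32)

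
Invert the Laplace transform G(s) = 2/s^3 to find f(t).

f(t) = t^2

Since L{t^2} = 2!/s^3 = 2/s^3, the inverse is t^2.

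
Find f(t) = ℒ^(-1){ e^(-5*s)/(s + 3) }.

f(t) = Heaviside(t - 5)*(exp(-3*t + 15))

The factor e^(-5s) signals a time shift by c = 5 (second shifting theorem).
L{e^(-3t)} = 1/(s + 3), so L^-1{1/(s + 3)} = e^(-3*t).
Hence the inverse is u(t - 5) times that function evaluated at t - 5.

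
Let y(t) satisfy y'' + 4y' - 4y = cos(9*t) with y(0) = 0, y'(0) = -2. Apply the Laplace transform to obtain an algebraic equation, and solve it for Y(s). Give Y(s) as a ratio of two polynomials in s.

Take the Laplace transform of both sides.
The derivative rules (L{y''} = s^2 Y - s·y(0) - y'(0) and L{y'} = sY - y(0), with y(0) = 0, y'(0) = -2) turn the left side into (s^2 + 4*s - 4)Y - (-2).
The right side is L{cos(9*t)} = s/(s^2 + 81).
So (s^2 + 4*s - 4)Y = s/(s^2 + 81) + (-2).
Isolate Y and clear denominators.

Y(s) = (-2*s^2 + s - 162)/(s^4 + 4*s^3 + 77*s^2 + 324*s - 324)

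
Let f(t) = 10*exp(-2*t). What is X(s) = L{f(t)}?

X(s) = 10/(s + 2)

L{10} = 10/s.
By the first shifting theorem, multiplying by e^(-2t) replaces s with s + 2.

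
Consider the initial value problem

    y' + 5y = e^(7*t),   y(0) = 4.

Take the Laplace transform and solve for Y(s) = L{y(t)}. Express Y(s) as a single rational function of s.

Laplace-transform each side.
With L{y'} = sY - y(0) = sY - 4: the LHS transforms to (s + 5)Y - (4).
The right side is L{e^(7*t)} = 1/(s - 7).
So (s + 5)Y = 1/(s - 7) + (4).
Divide through and combine into a single rational function.

Y(s) = (4*s - 27)/(s^2 - 2*s - 35)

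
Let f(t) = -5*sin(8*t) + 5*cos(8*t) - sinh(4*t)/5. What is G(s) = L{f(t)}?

Apply the Laplace transform termwise.
(-5)·[L{sin(8t)} = 8/(s^2 + 64)]; (-1/5)·[L{sinh(4t)} = 4/(s^2 - 16)]; (5)·[L{cos(8t)} = s/(s^2 + 64)].

G(s) = 5*s/(s^2 + 64) - 40/(s^2 + 64) - 4/(5*(s^2 - 16))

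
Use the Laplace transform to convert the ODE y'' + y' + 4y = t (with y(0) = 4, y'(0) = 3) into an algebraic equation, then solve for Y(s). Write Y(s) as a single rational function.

Y(s) = (4*s^3 + 7*s^2 + 1)/(s^4 + s^3 + 4*s^2)

Apply the Laplace transform to the equation.
With L{y''} = s^2 Y - s·y(0) - y'(0) and L{y'} = sY - y(0), with y(0) = 4, y'(0) = 3: the LHS transforms to (s^2 + s + 4)Y - (4*s + 7).
The right side is L{t} = s^(-2).
So (s^2 + s + 4)Y = s^(-2) + (4*s + 7).
Solve for Y(s) and write it as one ratio of polynomials.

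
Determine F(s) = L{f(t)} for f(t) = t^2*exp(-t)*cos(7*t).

L{cos(7t)} = s/(s^2 + 49).
Multiplying by e^(-t) shifts s → s + 1, so L{exp(-t)*cos(7*t)} = (s + 1)/((s + 1)^2 + 49).
Then apply L{t^2·g(t)} = (-1)^2 d^2/ds^2[G(s)] with G(s) = (s + 1)/((s + 1)^2 + 49):
differentiating 2 times and applying the sign gives 2*(s + 1)*(s^2 + 2*s - 146)/(s^2 + 2*s + 50)^3.

F(s) = 2*(s + 1)*(s^2 + 2*s - 146)/(s^2 + 2*s + 50)^3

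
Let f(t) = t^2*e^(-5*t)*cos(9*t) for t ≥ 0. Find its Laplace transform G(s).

G(s) = 2*(s + 5)*(s^2 + 10*s - 218)/(s^2 + 10*s + 106)^3

L{cos(9t)} = s/(s^2 + 81).
Multiplying by e^(-5t) shifts s → s + 5, so L{e^(-5*t)*cos(9*t)} = (s + 5)/((s + 5)^2 + 81).
Then apply L{t^2·g(t)} = (-1)^2 d^2/ds^2[H(s)] with H(s) = (s + 5)/((s + 5)^2 + 81):
differentiating 2 times and applying the sign gives 2*(s + 5)*(s^2 + 10*s - 218)/(s^2 + 10*s + 106)^3.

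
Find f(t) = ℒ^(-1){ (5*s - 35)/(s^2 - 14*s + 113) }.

Rewrite the denominator: s^2 - 14*s + 113 = (s - 7)^2 + 64.
The form in (s - 7) signals a first-shifting-theorem factor e^(7t).
Since L{cos(8t)} = s/(s^2 + 64), the inverse is exp(7*t)*cos(8*t), scaled by 5.

f(t) = 5*exp(7*t)*cos(8*t)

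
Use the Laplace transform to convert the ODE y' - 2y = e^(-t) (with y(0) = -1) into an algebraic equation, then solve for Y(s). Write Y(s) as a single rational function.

Apply the Laplace transform to the equation.
With L{y'} = sY - y(0) = sY - (-1): the LHS transforms to (s - 2)Y - (-1).
The right side is L{e^(-t)} = 1/(s + 1).
So (s - 2)Y = 1/(s + 1) + (-1).
Isolate Y and clear denominators.

Y(s) = -s/(s^2 - s - 2)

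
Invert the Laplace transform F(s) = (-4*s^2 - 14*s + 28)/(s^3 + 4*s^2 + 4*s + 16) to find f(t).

Factor the denominator: s^3 + 4*s^2 + 4*s + 16 = (s + 4)*(s^2 + 4).
Partial fraction decomposition gives [1/(s + 4)] + [-5*s/(s^2 + 4)] + [6/(s^2 + 4)].
Invert each term: 1/(s + 4) ↔ e^(-4t); -5·s/(s^2 + 4) ↔ -5cos(2t); 3·2/(s^2 + 4) ↔ 3sin(2t).

f(t) = 3*sin(2*t) - 5*cos(2*t) + exp(-4*t)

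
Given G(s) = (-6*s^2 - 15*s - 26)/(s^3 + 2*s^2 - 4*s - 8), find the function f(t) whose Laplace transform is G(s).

f(t) = 5*t*exp(-2*t) - 5*exp(2*t) - exp(-2*t)

Factor the denominator: s^3 + 2*s^2 - 4*s - 8 = (s - 2)*(s + 2)^2.
Partial fraction decomposition gives [-1/(s + 2)] + [5/(s + 2)^2] + [-5/(s - 2)].
Invert each term: -1/(s + 2) ↔ -e^(-2t); 5/(s + 2)^2 ↔ 5t·e^(-2t); -5/(s - 2) ↔ -5e^(2t).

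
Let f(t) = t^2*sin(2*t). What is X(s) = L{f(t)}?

X(s) = 4*(3*s^2 - 4)/(s^2 + 4)^3

L{sin(2t)} = 2/(s^2 + 4).
Then apply L{t^2·g(t)} = (-1)^2 d^2/ds^2[G(s)] with G(s) = 2/(s^2 + 4):
differentiating 2 times and applying the sign gives 4*(3*s^2 - 4)/(s^2 + 4)^3.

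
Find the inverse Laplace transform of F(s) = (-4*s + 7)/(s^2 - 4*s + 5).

-exp(2*t)*sin(t) - 4*exp(2*t)*cos(t)

Complete the square in the denominator: s^2 - 4*s + 5 = (s - 2)^2 + 1^2.
Split the numerator to match: -4*s + 7 = -4·(s - 2) - 1·1.
Invert each term: -4·(s - 2)/((s - 2)^2 + 1) ↔ -4e^(2t)cos(t); -1·1/((s - 2)^2 + 1) ↔ -e^(2t)sin(t).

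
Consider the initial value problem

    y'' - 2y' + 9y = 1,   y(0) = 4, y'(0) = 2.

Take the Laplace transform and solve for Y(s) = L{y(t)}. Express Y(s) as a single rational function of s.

Laplace-transform each side.
With L{y''} = s^2 Y - s·y(0) - y'(0) and L{y'} = sY - y(0), with y(0) = 4, y'(0) = 2: the LHS transforms to (s^2 - 2*s + 9)Y - (4*s - 6).
The right side is L{1} = 1/s.
So (s^2 - 2*s + 9)Y = 1/s + (4*s - 6).
Isolate Y and clear denominators.

Y(s) = (4*s^2 - 6*s + 1)/(s^3 - 2*s^2 + 9*s)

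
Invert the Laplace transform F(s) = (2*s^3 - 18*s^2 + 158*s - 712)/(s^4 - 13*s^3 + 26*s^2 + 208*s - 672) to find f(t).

Factor the denominator: s^4 - 13*s^3 + 26*s^2 + 208*s - 672 = (s - 7)*(s - 6)*(s - 4)*(s + 4).
Partial fraction decomposition gives [2/(s + 4)] + [-1/(s - 6)] + [6/(s - 7)] + [-5/(s - 4)].
Invert each term: 2/(s + 4) ↔ 2e^(-4t); -1/(s - 6) ↔ -e^(6t); 6/(s - 7) ↔ 6e^(7t); -5/(s - 4) ↔ -5e^(4t).

f(t) = 6*exp(7*t) - exp(6*t) - 5*exp(4*t) + 2*exp(-4*t)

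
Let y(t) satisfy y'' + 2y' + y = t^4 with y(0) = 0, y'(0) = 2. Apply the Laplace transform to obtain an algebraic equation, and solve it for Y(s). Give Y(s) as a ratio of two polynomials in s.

Apply the Laplace transform to the equation.
The derivative rules (L{y''} = s^2 Y - s·y(0) - y'(0) and L{y'} = sY - y(0), with y(0) = 0, y'(0) = 2) turn the left side into (s^2 + 2*s + 1)Y - (2).
The right side is L{t^4} = 24/s^5.
So (s^2 + 2*s + 1)Y = 24/s^5 + (2).
Solve for Y(s) and write it as one ratio of polynomials.

Y(s) = (2*s^5 + 24)/(s^7 + 2*s^6 + s^5)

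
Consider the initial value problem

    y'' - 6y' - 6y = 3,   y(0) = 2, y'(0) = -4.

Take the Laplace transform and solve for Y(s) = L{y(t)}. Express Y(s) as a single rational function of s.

Y(s) = (2*s^2 - 16*s + 3)/(s^3 - 6*s^2 - 6*s)

Apply the Laplace transform to the equation.
With L{y''} = s^2 Y - s·y(0) - y'(0) and L{y'} = sY - y(0), with y(0) = 2, y'(0) = -4: the LHS transforms to (s^2 - 6*s - 6)Y - (2*s - 16).
The right side is L{3} = 3/s.
So (s^2 - 6*s - 6)Y = 3/s + (2*s - 16).
Solve for Y(s) and write it as one ratio of polynomials.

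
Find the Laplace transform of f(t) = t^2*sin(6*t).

L{sin(6t)} = 6/(s^2 + 36).
Then apply L{t^2·g(t)} = (-1)^2 d^2/ds^2[G(s)] with G(s) = 6/(s^2 + 36):
differentiating 2 times and applying the sign gives 36*(s^2 - 12)/(s^2 + 36)^3.

36*(s^2 - 12)/(s^2 + 36)^3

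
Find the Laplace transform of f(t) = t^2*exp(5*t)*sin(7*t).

14*(3*s^2 - 30*s + 26)/(s^2 - 10*s + 74)^3

L{sin(7t)} = 7/(s^2 + 49).
Multiplying by e^(5t) shifts s → s - 5, so L{exp(5*t)*sin(7*t)} = 7/((s - 5)^2 + 49).
Then apply L{t^2·g(t)} = (-1)^2 d^2/ds^2[G(s)] with G(s) = 7/((s - 5)^2 + 49):
differentiating 2 times and applying the sign gives 14*(3*s^2 - 30*s + 26)/(s^2 - 10*s + 74)^3.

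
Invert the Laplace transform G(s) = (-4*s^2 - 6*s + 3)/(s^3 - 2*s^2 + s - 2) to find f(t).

f(t) = -5*exp(2*t) - 4*sin(t) + cos(t)

Factor the denominator: s^3 - 2*s^2 + s - 2 = (s - 2)*(s^2 + 1).
Partial fraction decomposition gives [-5/(s - 2)] + [s/(s^2 + 1)] + [-4/(s^2 + 1)].
Invert each term: -5/(s - 2) ↔ -5e^(2t); 1·s/(s^2 + 1) ↔ cos(t); -4·1/(s^2 + 1) ↔ -4sin(t).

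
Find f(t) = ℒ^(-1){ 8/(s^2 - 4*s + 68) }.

f(t) = exp(2*t)*sin(8*t)

Rewrite the denominator: s^2 - 4*s + 68 = (s - 2)^2 + 64.
The form in (s - 2) signals a first-shifting-theorem factor e^(2t).
Since L{sin(8t)} = 8/(s^2 + 64), the inverse is exp(2*t)*sin(8*t).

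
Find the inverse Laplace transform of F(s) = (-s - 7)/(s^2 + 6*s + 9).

Factor the denominator: s^2 + 6*s + 9 = (s + 3)^2.
Partial fraction decomposition gives [-1/(s + 3)] + [-4/(s + 3)^2].
Invert each term: -1/(s + 3) ↔ -e^(-3t); -4/(s + 3)^2 ↔ -4t·e^(-3t).

-4*t*exp(-3*t) - exp(-3*t)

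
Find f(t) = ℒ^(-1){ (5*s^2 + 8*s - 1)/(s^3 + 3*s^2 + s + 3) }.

Factor the denominator: s^3 + 3*s^2 + s + 3 = (s + 3)*(s^2 + 1).
Partial fraction decomposition gives [2/(s + 3)] + [3*s/(s^2 + 1)] + [-1/(s^2 + 1)].
Invert each term: 2/(s + 3) ↔ 2e^(-3t); 3·s/(s^2 + 1) ↔ 3cos(t); -1·1/(s^2 + 1) ↔ -sin(t).

f(t) = -sin(t) + 3*cos(t) + 2*exp(-3*t)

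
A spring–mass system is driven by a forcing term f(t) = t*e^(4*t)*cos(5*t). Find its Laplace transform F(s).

F(s) = (s - 9)*(s + 1)/(s^2 - 8*s + 41)^2

L{cos(5t)} = s/(s^2 + 25).
Multiplying by e^(4t) shifts s → s - 4, so L{e^(4*t)*cos(5*t)} = (s - 4)/((s - 4)^2 + 25).
Then apply L{t·g(t)} = -d/ds[G(s)] with G(s) = (s - 4)/((s - 4)^2 + 25):
differentiating 1 time and applying the sign gives (s - 9)*(s + 1)/(s^2 - 8*s + 41)^2.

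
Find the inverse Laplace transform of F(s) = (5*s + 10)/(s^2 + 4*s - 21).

Rewrite the denominator: s^2 + 4*s - 21 = (s + 2)^2 - 25.
The form in (s + 2) signals a first-shifting-theorem factor e^(-2t).
Since L{cosh(5t)} = s/(s^2 - 25), the inverse is e^(-2*t)*cosh(5*t), scaled by 5.

5*exp(-2*t)*cosh(5*t)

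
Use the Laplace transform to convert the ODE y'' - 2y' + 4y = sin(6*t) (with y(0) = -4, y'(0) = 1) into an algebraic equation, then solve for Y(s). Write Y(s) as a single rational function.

Y(s) = (-4*s^3 + 9*s^2 - 144*s + 330)/(s^4 - 2*s^3 + 40*s^2 - 72*s + 144)

Take the Laplace transform of both sides.
Using L{y''} = s^2 Y - s·y(0) - y'(0) and L{y'} = sY - y(0), with y(0) = -4, y'(0) = 1, the left side becomes (s^2 - 2*s + 4)Y - (-4*s + 9).
The right side is L{sin(6*t)} = 6/(s^2 + 36).
So (s^2 - 2*s + 4)Y = 6/(s^2 + 36) + (-4*s + 9).
Isolate Y and clear denominators.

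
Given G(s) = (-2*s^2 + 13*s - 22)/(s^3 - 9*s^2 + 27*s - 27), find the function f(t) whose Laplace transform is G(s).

f(t) = -t^2*exp(3*t)/2 + t*exp(3*t) - 2*exp(3*t)

Factor the denominator: s^3 - 9*s^2 + 27*s - 27 = (s - 3)^3.
Partial fraction decomposition gives [-2/(s - 3)] + [(s - 3)^(-2)] + [-1/(s - 3)^3].
Invert each term: -2/(s - 3) ↔ -2e^(3t); 1/(s - 3)^2 ↔ t·e^(3t); -1/(s - 3)^3 ↔ (-1/2)t^2·e^(3t).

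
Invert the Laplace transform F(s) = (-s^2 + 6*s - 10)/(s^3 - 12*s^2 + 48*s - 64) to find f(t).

Factor the denominator: s^3 - 12*s^2 + 48*s - 64 = (s - 4)^3.
Partial fraction decomposition gives [-1/(s - 4)] + [-2/(s - 4)^2] + [-2/(s - 4)^3].
Invert each term: -1/(s - 4) ↔ -e^(4t); -2/(s - 4)^2 ↔ -2t·e^(4t); -2/(s - 4)^3 ↔ (-1)t^2·e^(4t).

f(t) = -t^2*exp(4*t) - 2*t*exp(4*t) - exp(4*t)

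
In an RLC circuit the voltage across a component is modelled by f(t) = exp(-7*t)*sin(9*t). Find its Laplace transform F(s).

F(s) = 9/((s + 7)^2 + 81)

L{sin(9t)} = 9/(s^2 + 81).
By the first shifting theorem, multiplying by e^(-7t) replaces s with s + 7.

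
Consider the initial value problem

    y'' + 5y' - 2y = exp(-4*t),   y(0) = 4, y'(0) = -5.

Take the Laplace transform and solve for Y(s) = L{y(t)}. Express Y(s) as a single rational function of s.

Y(s) = (4*s^2 + 31*s + 61)/(s^3 + 9*s^2 + 18*s - 8)

Transform both sides with L{·}.
The derivative rules (L{y''} = s^2 Y - s·y(0) - y'(0) and L{y'} = sY - y(0), with y(0) = 4, y'(0) = -5) turn the left side into (s^2 + 5*s - 2)Y - (4*s + 15).
The right side is L{exp(-4*t)} = 1/(s + 4).
So (s^2 + 5*s - 2)Y = 1/(s + 4) + (4*s + 15).
Divide through and combine into a single rational function.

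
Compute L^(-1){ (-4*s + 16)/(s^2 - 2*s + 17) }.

Complete the square in the denominator: s^2 - 2*s + 17 = (s - 1)^2 + 4^2.
Split the numerator to match: -4*s + 16 = -4·(s - 1) + 3·4.
Invert each term: -4·(s - 1)/((s - 1)^2 + 16) ↔ -4e^(t)cos(4t); 3·4/((s - 1)^2 + 16) ↔ 3e^(t)sin(4t).

3*exp(t)*sin(4*t) - 4*exp(t)*cos(4*t)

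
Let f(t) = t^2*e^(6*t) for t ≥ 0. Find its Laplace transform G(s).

G(s) = 2/(s - 6)^3

L{e^(6t)} = 1/(s - 6).
Then apply L{t^2·g(t)} = (-1)^2 d^2/ds^2[H(s)] with H(s) = 1/(s - 6):
differentiating 2 times and applying the sign gives 2/(s - 6)^3.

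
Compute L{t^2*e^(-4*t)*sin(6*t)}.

L{sin(6t)} = 6/(s^2 + 36).
Multiplying by e^(-4t) shifts s → s + 4, so L{e^(-4*t)*sin(6*t)} = 6/((s + 4)^2 + 36).
Then apply L{t^2·g(t)} = (-1)^2 d^2/ds^2[H(s)] with H(s) = 6/((s + 4)^2 + 36):
differentiating 2 times and applying the sign gives 36*(s^2 + 8*s + 4)/(s^2 + 8*s + 52)^3.

36*(s^2 + 8*s + 4)/(s^2 + 8*s + 52)^3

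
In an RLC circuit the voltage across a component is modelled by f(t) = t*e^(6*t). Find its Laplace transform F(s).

L{t} = 1!/s^2 = 1/s^2.
By the first shifting theorem, multiplying by e^(6t) replaces s with s - 6.

F(s) = (s - 6)^(-2)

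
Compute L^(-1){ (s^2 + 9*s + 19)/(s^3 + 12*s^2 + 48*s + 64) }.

Factor the denominator: s^3 + 12*s^2 + 48*s + 64 = (s + 4)^3.
Partial fraction decomposition gives [1/(s + 4)] + [(s + 4)^(-2)] + [-1/(s + 4)^3].
Invert each term: 1/(s + 4) ↔ e^(-4t); 1/(s + 4)^2 ↔ t·e^(-4t); -1/(s + 4)^3 ↔ (-1/2)t^2·e^(-4t).

-t^2*exp(-4*t)/2 + t*exp(-4*t) + exp(-4*t)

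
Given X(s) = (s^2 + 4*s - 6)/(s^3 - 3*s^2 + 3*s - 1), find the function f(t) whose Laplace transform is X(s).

Factor the denominator: s^3 - 3*s^2 + 3*s - 1 = (s - 1)^3.
Partial fraction decomposition gives [1/(s - 1)] + [6/(s - 1)^2] + [-1/(s - 1)^3].
Invert each term: 1/(s - 1) ↔ e^(t); 6/(s - 1)^2 ↔ 6t·e^(t); -1/(s - 1)^3 ↔ (-1/2)t^2·e^(t).

f(t) = -t^2*exp(t)/2 + 6*t*exp(t) + exp(t)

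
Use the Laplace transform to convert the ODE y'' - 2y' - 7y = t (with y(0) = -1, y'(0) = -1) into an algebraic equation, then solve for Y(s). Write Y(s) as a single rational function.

Apply the Laplace transform to the equation.
With L{y''} = s^2 Y - s·y(0) - y'(0) and L{y'} = sY - y(0), with y(0) = -1, y'(0) = -1: the LHS transforms to (s^2 - 2*s - 7)Y - (-s + 1).
The right side is L{t} = s^(-2).
So (s^2 - 2*s - 7)Y = s^(-2) + (-s + 1).
Divide through and combine into a single rational function.

Y(s) = (-s^3 + s^2 + 1)/(s^4 - 2*s^3 - 7*s^2)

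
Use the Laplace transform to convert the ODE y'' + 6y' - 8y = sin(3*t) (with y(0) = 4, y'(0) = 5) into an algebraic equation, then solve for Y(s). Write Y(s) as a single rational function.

Laplace-transform each side.
With L{y''} = s^2 Y - s·y(0) - y'(0) and L{y'} = sY - y(0), with y(0) = 4, y'(0) = 5: the LHS transforms to (s^2 + 6*s - 8)Y - (4*s + 29).
The right side is L{sin(3*t)} = 3/(s^2 + 9).
So (s^2 + 6*s - 8)Y = 3/(s^2 + 9) + (4*s + 29).
Isolate Y and clear denominators.

Y(s) = (4*s^3 + 29*s^2 + 36*s + 264)/(s^4 + 6*s^3 + s^2 + 54*s - 72)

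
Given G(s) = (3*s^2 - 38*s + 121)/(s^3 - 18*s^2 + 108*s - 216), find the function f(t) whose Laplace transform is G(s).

f(t) = t^2*exp(6*t)/2 - 2*t*exp(6*t) + 3*exp(6*t)

Factor the denominator: s^3 - 18*s^2 + 108*s - 216 = (s - 6)^3.
Partial fraction decomposition gives [3/(s - 6)] + [-2/(s - 6)^2] + [(s - 6)^(-3)].
Invert each term: 3/(s - 6) ↔ 3e^(6t); -2/(s - 6)^2 ↔ -2t·e^(6t); 1/(s - 6)^3 ↔ (1/2)t^2·e^(6t).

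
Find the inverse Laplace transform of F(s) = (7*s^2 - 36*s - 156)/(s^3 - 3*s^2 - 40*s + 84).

-exp(7*t) + 5*exp(2*t) + 3*exp(-6*t)

Factor the denominator: s^3 - 3*s^2 - 40*s + 84 = (s - 7)*(s - 2)*(s + 6).
Partial fraction decomposition gives [5/(s - 2)] + [3/(s + 6)] + [-1/(s - 7)].
Invert each term: 5/(s - 2) ↔ 5e^(2t); 3/(s + 6) ↔ 3e^(-6t); -1/(s - 7) ↔ -e^(7t).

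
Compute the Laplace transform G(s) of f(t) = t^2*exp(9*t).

G(s) = 2/(s - 9)^3

L{e^(9t)} = 1/(s - 9).
Then apply L{t^2·g(t)} = (-1)^2 d^2/ds^2[H(s)] with H(s) = 1/(s - 9):
differentiating 2 times and applying the sign gives 2/(s - 9)^3.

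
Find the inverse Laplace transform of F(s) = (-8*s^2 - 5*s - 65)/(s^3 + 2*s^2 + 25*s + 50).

Factor the denominator: s^3 + 2*s^2 + 25*s + 50 = (s + 2)*(s^2 + 25).
Partial fraction decomposition gives [-3/(s + 2)] + [-5*s/(s^2 + 25)] + [5/(s^2 + 25)].
Invert each term: -3/(s + 2) ↔ -3e^(-2t); -5·s/(s^2 + 25) ↔ -5cos(5t); 1·5/(s^2 + 25) ↔ sin(5t).

sin(5*t) - 5*cos(5*t) - 3*exp(-2*t)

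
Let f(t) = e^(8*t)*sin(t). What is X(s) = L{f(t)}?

L{sin(t)} = 1/(s^2 + 1).
By the first shifting theorem, multiplying by e^(8t) replaces s with s - 8.

X(s) = 1/((s - 8)^2 + 1)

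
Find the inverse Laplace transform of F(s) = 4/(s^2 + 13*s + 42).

Factor the denominator: s^2 + 13*s + 42 = (s + 6)*(s + 7).
Partial fraction decomposition gives [4/(s + 6)] + [-4/(s + 7)].
Invert each term: 4/(s + 6) ↔ 4e^(-6t); -4/(s + 7) ↔ -4e^(-7t).

4*exp(-6*t) - 4*exp(-7*t)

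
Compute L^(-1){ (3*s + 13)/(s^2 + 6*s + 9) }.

4*t*exp(-3*t) + 3*exp(-3*t)

Factor the denominator: s^2 + 6*s + 9 = (s + 3)^2.
Partial fraction decomposition gives [3/(s + 3)] + [4/(s + 3)^2].
Invert each term: 3/(s + 3) ↔ 3e^(-3t); 4/(s + 3)^2 ↔ 4t·e^(-3t).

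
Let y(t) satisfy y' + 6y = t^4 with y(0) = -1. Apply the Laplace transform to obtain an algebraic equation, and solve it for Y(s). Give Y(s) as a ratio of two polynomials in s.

Laplace-transform each side.
Using L{y'} = sY - y(0) = sY - (-1), the left side becomes (s + 6)Y - (-1).
The right side is L{t^4} = 24/s^5.
So (s + 6)Y = 24/s^5 + (-1).
Isolate Y and clear denominators.

Y(s) = (-s^5 + 24)/(s^6 + 6*s^5)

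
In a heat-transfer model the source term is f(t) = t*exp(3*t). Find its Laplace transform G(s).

L{e^(3t)} = 1/(s - 3).
Then apply L{t·g(t)} = -d/ds[H(s)] with H(s) = 1/(s - 3):
differentiating 1 time and applying the sign gives (s - 3)^(-2).

G(s) = (s - 3)^(-2)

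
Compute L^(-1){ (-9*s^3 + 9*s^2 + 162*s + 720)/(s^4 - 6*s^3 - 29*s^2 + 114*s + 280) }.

Factor the denominator: s^4 - 6*s^3 - 29*s^2 + 114*s + 280 = (s - 7)*(s - 5)*(s + 2)*(s + 4).
Partial fraction decomposition gives [-5/(s - 5)] + [-4/(s - 7)] + [-4/(s + 4)] + [4/(s + 2)].
Invert each term: -5/(s - 5) ↔ -5e^(5t); -4/(s - 7) ↔ -4e^(7t); -4/(s + 4) ↔ -4e^(-4t); 4/(s + 2) ↔ 4e^(-2t).

-4*exp(7*t) - 5*exp(5*t) + 4*exp(-2*t) - 4*exp(-4*t)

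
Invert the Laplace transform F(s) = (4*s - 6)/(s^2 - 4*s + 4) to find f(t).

Factor the denominator: s^2 - 4*s + 4 = (s - 2)^2.
Partial fraction decomposition gives [4/(s - 2)] + [2/(s - 2)^2].
Invert each term: 4/(s - 2) ↔ 4e^(2t); 2/(s - 2)^2 ↔ 2t·e^(2t).

f(t) = 2*t*exp(2*t) + 4*exp(2*t)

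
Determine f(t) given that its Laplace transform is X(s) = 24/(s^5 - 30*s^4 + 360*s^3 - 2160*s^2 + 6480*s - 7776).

f(t) = t^4*exp(6*t)

Rewrite the denominator: s^5 - 30*s^4 + 360*s^3 - 2160*s^2 + 6480*s - 7776 = (s - 6)^5.
The form in (s - 6) signals a first-shifting-theorem factor e^(6t).
Since L{t^4} = 4!/s^5 = 24/s^5, the inverse is t^4*e^(6*t).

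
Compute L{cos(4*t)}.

L{cos(4t)} = s/(s^2 + 16).

s/(s^2 + 16)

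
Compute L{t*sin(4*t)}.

8*s/(s^2 + 16)^2

L{sin(4t)} = 4/(s^2 + 16).
Then apply L{t·g(t)} = -d/ds[H(s)] with H(s) = 4/(s^2 + 16):
differentiating 1 time and applying the sign gives 8*s/(s^2 + 16)^2.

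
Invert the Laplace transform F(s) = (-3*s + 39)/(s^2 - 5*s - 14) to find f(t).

Factor the denominator: s^2 - 5*s - 14 = (s - 7)*(s + 2).
Partial fraction decomposition gives [2/(s - 7)] + [-5/(s + 2)].
Invert each term: 2/(s - 7) ↔ 2e^(7t); -5/(s + 2) ↔ -5e^(-2t).

f(t) = 2*exp(7*t) - 5*exp(-2*t)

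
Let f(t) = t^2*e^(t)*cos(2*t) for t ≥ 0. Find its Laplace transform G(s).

L{cos(2t)} = s/(s^2 + 4).
Multiplying by e^(t) shifts s → s - 1, so L{e^(t)*cos(2*t)} = (s - 1)/((s - 1)^2 + 4).
Then apply L{t^2·g(t)} = (-1)^2 d^2/ds^2[H(s)] with H(s) = (s - 1)/((s - 1)^2 + 4):
differentiating 2 times and applying the sign gives 2*(s - 1)*(s^2 - 2*s - 11)/(s^2 - 2*s + 5)^3.

G(s) = 2*(s - 1)*(s^2 - 2*s - 11)/(s^2 - 2*s + 5)^3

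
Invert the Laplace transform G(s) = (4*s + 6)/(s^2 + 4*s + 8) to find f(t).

Complete the square in the denominator: s^2 + 4*s + 8 = (s + 2)^2 + 2^2.
Split the numerator to match: 4*s + 6 = 4·(s + 2) - 1·2.
Invert each term: 4·(s + 2)/((s + 2)^2 + 4) ↔ 4e^(-2t)cos(2t); -1·2/((s + 2)^2 + 4) ↔ -e^(-2t)sin(2t).

f(t) = -exp(-2*t)*sin(2*t) + 4*exp(-2*t)*cos(2*t)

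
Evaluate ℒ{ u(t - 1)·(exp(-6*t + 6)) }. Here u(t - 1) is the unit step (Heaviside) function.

exp(-s)/(s + 6)

By the second shifting theorem, L{u(t - c)·g(t - c)} = e^(-cs)·G(s) with c = 1 and G(s) = L{g(t)}.
L{e^(-6t)} = 1/(s + 6).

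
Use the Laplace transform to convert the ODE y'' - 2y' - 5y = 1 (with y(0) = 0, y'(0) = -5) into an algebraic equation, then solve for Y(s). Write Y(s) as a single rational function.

Y(s) = (-5*s + 1)/(s^3 - 2*s^2 - 5*s)

Apply the Laplace transform to the equation.
With L{y''} = s^2 Y - s·y(0) - y'(0) and L{y'} = sY - y(0), with y(0) = 0, y'(0) = -5: the LHS transforms to (s^2 - 2*s - 5)Y - (-5).
The right side is L{1} = 1/s.
So (s^2 - 2*s - 5)Y = 1/s + (-5).
Divide through and combine into a single rational function.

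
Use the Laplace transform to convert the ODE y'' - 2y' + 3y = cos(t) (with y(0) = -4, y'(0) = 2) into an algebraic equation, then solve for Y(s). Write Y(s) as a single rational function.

Laplace-transform each side.
With L{y''} = s^2 Y - s·y(0) - y'(0) and L{y'} = sY - y(0), with y(0) = -4, y'(0) = 2: the LHS transforms to (s^2 - 2*s + 3)Y - (-4*s + 10).
The right side is L{cos(t)} = s/(s^2 + 1).
So (s^2 - 2*s + 3)Y = s/(s^2 + 1) + (-4*s + 10).
Solve for Y(s) and write it as one ratio of polynomials.

Y(s) = (-4*s^3 + 10*s^2 - 3*s + 10)/(s^4 - 2*s^3 + 4*s^2 - 2*s + 3)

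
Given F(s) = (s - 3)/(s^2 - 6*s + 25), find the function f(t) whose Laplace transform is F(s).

f(t) = exp(3*t)*cos(4*t)

Rewrite the denominator: s^2 - 6*s + 25 = (s - 3)^2 + 16.
The form in (s - 3) signals a first-shifting-theorem factor e^(3t).
Since L{cos(4t)} = s/(s^2 + 16), the inverse is exp(3*t)*cos(4*t).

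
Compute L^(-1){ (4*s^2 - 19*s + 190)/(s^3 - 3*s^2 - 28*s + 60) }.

5*exp(6*t) - 6*exp(2*t) + 5*exp(-5*t)

Factor the denominator: s^3 - 3*s^2 - 28*s + 60 = (s - 6)*(s - 2)*(s + 5).
Partial fraction decomposition gives [5/(s + 5)] + [-6/(s - 2)] + [5/(s - 6)].
Invert each term: 5/(s + 5) ↔ 5e^(-5t); -6/(s - 2) ↔ -6e^(2t); 5/(s - 6) ↔ 5e^(6t).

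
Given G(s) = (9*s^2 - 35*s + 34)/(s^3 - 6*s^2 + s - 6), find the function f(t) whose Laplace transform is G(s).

f(t) = 4*exp(6*t) - 5*sin(t) + 5*cos(t)

Factor the denominator: s^3 - 6*s^2 + s - 6 = (s - 6)*(s^2 + 1).
Partial fraction decomposition gives [4/(s - 6)] + [5*s/(s^2 + 1)] + [-5/(s^2 + 1)].
Invert each term: 4/(s - 6) ↔ 4e^(6t); 5·s/(s^2 + 1) ↔ 5cos(t); -5·1/(s^2 + 1) ↔ -5sin(t).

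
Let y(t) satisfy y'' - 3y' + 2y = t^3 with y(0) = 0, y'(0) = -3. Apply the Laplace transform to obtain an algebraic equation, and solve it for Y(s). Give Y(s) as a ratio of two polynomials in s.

Transform both sides with L{·}.
The derivative rules (L{y''} = s^2 Y - s·y(0) - y'(0) and L{y'} = sY - y(0), with y(0) = 0, y'(0) = -3) turn the left side into (s^2 - 3*s + 2)Y - (-3).
The right side is L{t^3} = 6/s^4.
So (s^2 - 3*s + 2)Y = 6/s^4 + (-3).
Isolate Y and clear denominators.

Y(s) = (-3*s^4 + 6)/(s^6 - 3*s^5 + 2*s^4)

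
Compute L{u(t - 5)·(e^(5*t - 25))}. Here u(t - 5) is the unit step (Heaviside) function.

exp(-5*s)/(s - 5)

By the second shifting theorem, L{u(t - c)·g(t - c)} = e^(-cs)·H(s) with c = 5 and H(s) = L{g(t)}.
L{e^(5t)} = 1/(s - 5).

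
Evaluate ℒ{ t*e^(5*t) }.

L{e^(5t)} = 1/(s - 5).
Then apply L{t·g(t)} = -d/ds[H(s)] with H(s) = 1/(s - 5):
differentiating 1 time and applying the sign gives (s - 5)^(-2).

(s - 5)^(-2)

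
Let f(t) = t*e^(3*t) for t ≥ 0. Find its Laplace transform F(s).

F(s) = (s - 3)^(-2)

L{e^(3t)} = 1/(s - 3).
Then apply L{t·g(t)} = -d/ds[G(s)] with G(s) = 1/(s - 3):
differentiating 1 time and applying the sign gives (s - 3)^(-2).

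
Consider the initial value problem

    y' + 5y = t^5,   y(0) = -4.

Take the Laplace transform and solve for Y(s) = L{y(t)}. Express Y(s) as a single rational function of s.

Y(s) = (-4*s^6 + 120)/(s^7 + 5*s^6)

Apply the Laplace transform to the equation.
With L{y'} = sY - y(0) = sY - (-4): the LHS transforms to (s + 5)Y - (-4).
The right side is L{t^5} = 120/s^6.
So (s + 5)Y = 120/s^6 + (-4).
Isolate Y and clear denominators.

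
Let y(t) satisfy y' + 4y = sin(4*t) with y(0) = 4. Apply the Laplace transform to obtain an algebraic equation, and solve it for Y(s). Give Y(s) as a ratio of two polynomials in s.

Apply the Laplace transform to the equation.
Using L{y'} = sY - y(0) = sY - 4, the left side becomes (s + 4)Y - (4).
The right side is L{sin(4*t)} = 4/(s^2 + 16).
So (s + 4)Y = 4/(s^2 + 16) + (4).
Isolate Y and clear denominators.

Y(s) = (4*s^2 + 68)/(s^3 + 4*s^2 + 16*s + 64)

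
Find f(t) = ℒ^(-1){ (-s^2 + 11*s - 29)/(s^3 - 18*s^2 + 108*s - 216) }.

Factor the denominator: s^3 - 18*s^2 + 108*s - 216 = (s - 6)^3.
Partial fraction decomposition gives [-1/(s - 6)] + [-1/(s - 6)^2] + [(s - 6)^(-3)].
Invert each term: -1/(s - 6) ↔ -e^(6t); -1/(s - 6)^2 ↔ -t·e^(6t); 1/(s - 6)^3 ↔ (1/2)t^2·e^(6t).

f(t) = t^2*exp(6*t)/2 - t*exp(6*t) - exp(6*t)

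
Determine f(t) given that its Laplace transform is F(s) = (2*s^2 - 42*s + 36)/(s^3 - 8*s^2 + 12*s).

Factor the denominator: s^3 - 8*s^2 + 12*s = s*(s - 6)*(s - 2).
Partial fraction decomposition gives [5/(s - 2)] + [3/s] + [-6/(s - 6)].
Invert each term: 5/(s - 2) ↔ 5e^(2t); 3/(s - 0) ↔ 3e^(0t); -6/(s - 6) ↔ -6e^(6t).

f(t) = -6*exp(6*t) + 5*exp(2*t) + 3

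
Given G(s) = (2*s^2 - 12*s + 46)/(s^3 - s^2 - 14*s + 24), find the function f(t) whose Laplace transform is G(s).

Factor the denominator: s^3 - s^2 - 14*s + 24 = (s - 3)*(s - 2)*(s + 4).
Partial fraction decomposition gives [4/(s - 3)] + [-5/(s - 2)] + [3/(s + 4)].
Invert each term: 4/(s - 3) ↔ 4e^(3t); -5/(s - 2) ↔ -5e^(2t); 3/(s + 4) ↔ 3e^(-4t).

f(t) = 4*exp(3*t) - 5*exp(2*t) + 3*exp(-4*t)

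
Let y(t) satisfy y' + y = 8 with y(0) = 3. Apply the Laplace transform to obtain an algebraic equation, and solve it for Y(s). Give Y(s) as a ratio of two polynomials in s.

Y(s) = (3*s + 8)/(s^2 + s)

Take the Laplace transform of both sides.
The derivative rules (L{y'} = sY - y(0) = sY - 3) turn the left side into (s + 1)Y - (3).
The right side is L{8} = 8/s.
So (s + 1)Y = 8/s + (3).
Solve for Y(s) and write it as one ratio of polynomials.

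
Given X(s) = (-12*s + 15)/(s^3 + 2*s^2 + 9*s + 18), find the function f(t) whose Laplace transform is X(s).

Factor the denominator: s^3 + 2*s^2 + 9*s + 18 = (s + 2)*(s^2 + 9).
Partial fraction decomposition gives [3/(s + 2)] + [-3*s/(s^2 + 9)] + [-6/(s^2 + 9)].
Invert each term: 3/(s + 2) ↔ 3e^(-2t); -3·s/(s^2 + 9) ↔ -3cos(3t); -2·3/(s^2 + 9) ↔ -2sin(3t).

f(t) = -2*sin(3*t) - 3*cos(3*t) + 3*exp(-2*t)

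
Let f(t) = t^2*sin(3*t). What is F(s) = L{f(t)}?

F(s) = 18*(s^2 - 3)/(s^2 + 9)^3

L{sin(3t)} = 3/(s^2 + 9).
Then apply L{t^2·g(t)} = (-1)^2 d^2/ds^2[G(s)] with G(s) = 3/(s^2 + 9):
differentiating 2 times and applying the sign gives 18*(s^2 - 3)/(s^2 + 9)^3.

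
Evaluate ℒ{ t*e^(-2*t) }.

L{t} = 1!/s^2 = 1/s^2.
By the first shifting theorem, multiplying by e^(-2t) replaces s with s + 2.

(s + 2)^(-2)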